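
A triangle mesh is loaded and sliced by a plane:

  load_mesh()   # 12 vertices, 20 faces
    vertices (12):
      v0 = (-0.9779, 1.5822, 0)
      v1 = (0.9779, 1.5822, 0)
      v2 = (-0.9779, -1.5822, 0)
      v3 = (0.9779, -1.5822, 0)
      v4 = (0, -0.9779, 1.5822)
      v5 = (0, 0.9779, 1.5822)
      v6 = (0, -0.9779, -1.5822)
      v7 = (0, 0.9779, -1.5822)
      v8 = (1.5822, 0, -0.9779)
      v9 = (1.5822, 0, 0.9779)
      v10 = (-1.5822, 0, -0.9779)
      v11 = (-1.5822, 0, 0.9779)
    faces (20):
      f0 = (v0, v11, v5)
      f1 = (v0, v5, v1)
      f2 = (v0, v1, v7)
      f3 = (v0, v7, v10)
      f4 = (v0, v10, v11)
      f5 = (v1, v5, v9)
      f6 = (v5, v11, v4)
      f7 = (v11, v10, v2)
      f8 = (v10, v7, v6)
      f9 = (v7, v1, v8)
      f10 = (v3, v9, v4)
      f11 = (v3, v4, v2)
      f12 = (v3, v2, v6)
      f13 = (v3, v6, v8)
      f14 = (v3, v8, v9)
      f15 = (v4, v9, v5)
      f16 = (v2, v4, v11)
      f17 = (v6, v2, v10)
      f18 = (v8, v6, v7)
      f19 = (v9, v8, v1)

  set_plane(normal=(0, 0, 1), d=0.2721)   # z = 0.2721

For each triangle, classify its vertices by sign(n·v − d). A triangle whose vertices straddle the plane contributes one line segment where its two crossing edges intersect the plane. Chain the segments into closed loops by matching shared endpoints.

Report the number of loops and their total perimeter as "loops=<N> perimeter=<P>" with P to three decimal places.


loops=1 perimeter=10.031

Straddling triangles (10 of 20):
  (v0,v11,v5) [-++] → (-1.14605, 1.14195, 0.2721)–(-0.809725, 1.47828, 0.2721)  len=0.4756
  (v0,v5,v1) [-+-] → (-0.809725, 1.47828, 0.2721)–(0.809725, 1.47828, 0.2721)  len=1.6194
  (v0,v10,v11) [--+] → (-1.5822, 0, 0.2721)–(-1.14605, 1.14195, 0.2721)  len=1.2224
  (v1,v5,v9) [-++] → (0.809725, 1.47828, 0.2721)–(1.14605, 1.14195, 0.2721)  len=0.4756
  (v11,v10,v2) [+--] → (-1.5822, 0, 0.2721)–(-1.14605, -1.14195, 0.2721)  len=1.2224
  (v3,v9,v4) [-++] → (1.14605, -1.14195, 0.2721)–(0.809725, -1.47828, 0.2721)  len=0.4756
  (v3,v4,v2) [-+-] → (0.809725, -1.47828, 0.2721)–(-0.809725, -1.47828, 0.2721)  len=1.6194
  (v3,v8,v9) [--+] → (1.5822, 0, 0.2721)–(1.14605, -1.14195, 0.2721)  len=1.2224
  (v2,v4,v11) [-++] → (-0.809725, -1.47828, 0.2721)–(-1.14605, -1.14195, 0.2721)  len=0.4756
  (v9,v8,v1) [+--] → (1.5822, 0, 0.2721)–(1.14605, 1.14195, 0.2721)  len=1.2224

Chained into 1 loop(s):
  loop 1: 10 segments, perimeter = 10.0311
Total perimeter = 10.031


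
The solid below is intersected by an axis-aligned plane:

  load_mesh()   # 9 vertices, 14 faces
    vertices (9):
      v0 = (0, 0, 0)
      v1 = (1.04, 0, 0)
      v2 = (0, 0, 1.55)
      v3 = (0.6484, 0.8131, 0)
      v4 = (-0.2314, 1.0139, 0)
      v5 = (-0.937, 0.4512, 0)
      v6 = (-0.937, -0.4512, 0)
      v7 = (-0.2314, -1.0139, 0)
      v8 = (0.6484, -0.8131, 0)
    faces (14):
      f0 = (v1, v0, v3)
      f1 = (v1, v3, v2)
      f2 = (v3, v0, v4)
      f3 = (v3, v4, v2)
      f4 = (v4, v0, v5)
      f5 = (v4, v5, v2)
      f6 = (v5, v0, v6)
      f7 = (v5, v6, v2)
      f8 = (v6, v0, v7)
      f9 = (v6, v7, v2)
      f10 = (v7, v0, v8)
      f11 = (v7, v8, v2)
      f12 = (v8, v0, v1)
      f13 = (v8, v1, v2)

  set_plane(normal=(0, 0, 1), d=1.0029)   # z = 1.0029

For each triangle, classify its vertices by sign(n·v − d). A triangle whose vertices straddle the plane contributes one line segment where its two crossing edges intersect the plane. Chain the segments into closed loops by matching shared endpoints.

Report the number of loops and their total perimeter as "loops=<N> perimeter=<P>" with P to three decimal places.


Straddling triangles (7 of 14):
  (v1,v3,v2) [--+] → (0.228864, 0.286998, 1.0029)–(0.367086, 0, 1.0029)  len=0.3185
  (v3,v4,v2) [--+] → (-0.0816767, 0.357874, 1.0029)–(0.228864, 0.286998, 1.0029)  len=0.3185
  (v4,v5,v2) [--+] → (-0.330731, 0.159259, 1.0029)–(-0.0816767, 0.357874, 1.0029)  len=0.3186
  (v5,v6,v2) [--+] → (-0.330731, -0.159259, 1.0029)–(-0.330731, 0.159259, 1.0029)  len=0.3185
  (v6,v7,v2) [--+] → (-0.0816767, -0.357874, 1.0029)–(-0.330731, -0.159259, 1.0029)  len=0.3186
  (v7,v8,v2) [--+] → (0.228864, -0.286998, 1.0029)–(-0.0816767, -0.357874, 1.0029)  len=0.3185
  (v8,v1,v2) [--+] → (0.367086, 0, 1.0029)–(0.228864, -0.286998, 1.0029)  len=0.3185

Chained into 1 loop(s):
  loop 1: 7 segments, perimeter = 2.2298
Total perimeter = 2.230

loops=1 perimeter=2.230


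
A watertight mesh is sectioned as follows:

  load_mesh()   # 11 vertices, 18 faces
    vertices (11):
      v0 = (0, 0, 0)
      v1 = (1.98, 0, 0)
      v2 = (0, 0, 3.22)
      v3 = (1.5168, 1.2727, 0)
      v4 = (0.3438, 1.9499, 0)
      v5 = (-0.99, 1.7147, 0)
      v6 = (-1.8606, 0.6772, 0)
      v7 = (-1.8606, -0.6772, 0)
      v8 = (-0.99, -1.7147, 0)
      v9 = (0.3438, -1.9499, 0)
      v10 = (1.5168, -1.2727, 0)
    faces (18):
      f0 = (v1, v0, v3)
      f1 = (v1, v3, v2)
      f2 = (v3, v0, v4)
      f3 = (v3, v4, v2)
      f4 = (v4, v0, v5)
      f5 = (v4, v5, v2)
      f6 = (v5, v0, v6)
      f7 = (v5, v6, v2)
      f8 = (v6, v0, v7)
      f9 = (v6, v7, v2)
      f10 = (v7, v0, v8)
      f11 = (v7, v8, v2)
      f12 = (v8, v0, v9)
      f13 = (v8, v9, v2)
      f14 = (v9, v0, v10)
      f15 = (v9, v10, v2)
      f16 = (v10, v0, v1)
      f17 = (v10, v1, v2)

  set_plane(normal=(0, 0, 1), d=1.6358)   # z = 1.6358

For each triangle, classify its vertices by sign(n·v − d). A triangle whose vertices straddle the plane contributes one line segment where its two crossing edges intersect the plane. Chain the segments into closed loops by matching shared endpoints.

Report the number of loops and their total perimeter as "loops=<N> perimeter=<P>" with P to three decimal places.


loops=1 perimeter=5.997

Straddling triangles (9 of 18):
  (v1,v3,v2) [--+] → (0.746247, 0.626153, 1.6358)–(0.974135, 0, 1.6358)  len=0.6663
  (v3,v4,v2) [--+] → (0.169145, 0.959327, 1.6358)–(0.746247, 0.626153, 1.6358)  len=0.6664
  (v4,v5,v2) [--+] → (-0.487068, 0.843611, 1.6358)–(0.169145, 0.959327, 1.6358)  len=0.6663
  (v5,v6,v2) [--+] → (-0.915392, 0.333174, 1.6358)–(-0.487068, 0.843611, 1.6358)  len=0.6663
  (v6,v7,v2) [--+] → (-0.915392, -0.333174, 1.6358)–(-0.915392, 0.333174, 1.6358)  len=0.6663
  (v7,v8,v2) [--+] → (-0.487068, -0.843611, 1.6358)–(-0.915392, -0.333174, 1.6358)  len=0.6663
  (v8,v9,v2) [--+] → (0.169145, -0.959327, 1.6358)–(-0.487068, -0.843611, 1.6358)  len=0.6663
  (v9,v10,v2) [--+] → (0.746247, -0.626153, 1.6358)–(0.169145, -0.959327, 1.6358)  len=0.6664
  (v10,v1,v2) [--+] → (0.974135, 0, 1.6358)–(0.746247, -0.626153, 1.6358)  len=0.6663

Chained into 1 loop(s):
  loop 1: 9 segments, perimeter = 5.9971
Total perimeter = 5.997


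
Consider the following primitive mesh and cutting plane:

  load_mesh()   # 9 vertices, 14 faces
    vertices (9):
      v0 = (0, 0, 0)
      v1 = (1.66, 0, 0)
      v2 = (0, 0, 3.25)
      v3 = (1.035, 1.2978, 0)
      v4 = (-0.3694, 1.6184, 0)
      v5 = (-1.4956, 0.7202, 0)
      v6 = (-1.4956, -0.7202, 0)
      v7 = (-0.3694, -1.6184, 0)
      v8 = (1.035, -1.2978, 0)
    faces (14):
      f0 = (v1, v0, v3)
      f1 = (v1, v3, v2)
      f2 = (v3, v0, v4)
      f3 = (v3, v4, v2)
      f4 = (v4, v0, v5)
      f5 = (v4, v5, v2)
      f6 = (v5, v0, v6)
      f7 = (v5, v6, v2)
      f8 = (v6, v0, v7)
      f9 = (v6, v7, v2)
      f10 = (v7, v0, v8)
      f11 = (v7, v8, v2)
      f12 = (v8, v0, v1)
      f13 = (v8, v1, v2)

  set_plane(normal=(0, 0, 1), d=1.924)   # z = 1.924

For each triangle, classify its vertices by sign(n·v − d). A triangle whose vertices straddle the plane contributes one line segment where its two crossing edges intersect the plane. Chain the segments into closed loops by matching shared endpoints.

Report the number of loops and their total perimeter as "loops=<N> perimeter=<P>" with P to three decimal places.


loops=1 perimeter=4.114

Straddling triangles (7 of 14):
  (v1,v3,v2) [--+] → (0.42228, 0.529502, 1.924)–(0.67728, 0, 1.924)  len=0.5877
  (v3,v4,v2) [--+] → (-0.150715, 0.660307, 1.924)–(0.42228, 0.529502, 1.924)  len=0.5877
  (v4,v5,v2) [--+] → (-0.610205, 0.293842, 1.924)–(-0.150715, 0.660307, 1.924)  len=0.5877
  (v5,v6,v2) [--+] → (-0.610205, -0.293842, 1.924)–(-0.610205, 0.293842, 1.924)  len=0.5877
  (v6,v7,v2) [--+] → (-0.150715, -0.660307, 1.924)–(-0.610205, -0.293842, 1.924)  len=0.5877
  (v7,v8,v2) [--+] → (0.42228, -0.529502, 1.924)–(-0.150715, -0.660307, 1.924)  len=0.5877
  (v8,v1,v2) [--+] → (0.67728, 0, 1.924)–(0.42228, -0.529502, 1.924)  len=0.5877

Chained into 1 loop(s):
  loop 1: 7 segments, perimeter = 4.1140
Total perimeter = 4.114


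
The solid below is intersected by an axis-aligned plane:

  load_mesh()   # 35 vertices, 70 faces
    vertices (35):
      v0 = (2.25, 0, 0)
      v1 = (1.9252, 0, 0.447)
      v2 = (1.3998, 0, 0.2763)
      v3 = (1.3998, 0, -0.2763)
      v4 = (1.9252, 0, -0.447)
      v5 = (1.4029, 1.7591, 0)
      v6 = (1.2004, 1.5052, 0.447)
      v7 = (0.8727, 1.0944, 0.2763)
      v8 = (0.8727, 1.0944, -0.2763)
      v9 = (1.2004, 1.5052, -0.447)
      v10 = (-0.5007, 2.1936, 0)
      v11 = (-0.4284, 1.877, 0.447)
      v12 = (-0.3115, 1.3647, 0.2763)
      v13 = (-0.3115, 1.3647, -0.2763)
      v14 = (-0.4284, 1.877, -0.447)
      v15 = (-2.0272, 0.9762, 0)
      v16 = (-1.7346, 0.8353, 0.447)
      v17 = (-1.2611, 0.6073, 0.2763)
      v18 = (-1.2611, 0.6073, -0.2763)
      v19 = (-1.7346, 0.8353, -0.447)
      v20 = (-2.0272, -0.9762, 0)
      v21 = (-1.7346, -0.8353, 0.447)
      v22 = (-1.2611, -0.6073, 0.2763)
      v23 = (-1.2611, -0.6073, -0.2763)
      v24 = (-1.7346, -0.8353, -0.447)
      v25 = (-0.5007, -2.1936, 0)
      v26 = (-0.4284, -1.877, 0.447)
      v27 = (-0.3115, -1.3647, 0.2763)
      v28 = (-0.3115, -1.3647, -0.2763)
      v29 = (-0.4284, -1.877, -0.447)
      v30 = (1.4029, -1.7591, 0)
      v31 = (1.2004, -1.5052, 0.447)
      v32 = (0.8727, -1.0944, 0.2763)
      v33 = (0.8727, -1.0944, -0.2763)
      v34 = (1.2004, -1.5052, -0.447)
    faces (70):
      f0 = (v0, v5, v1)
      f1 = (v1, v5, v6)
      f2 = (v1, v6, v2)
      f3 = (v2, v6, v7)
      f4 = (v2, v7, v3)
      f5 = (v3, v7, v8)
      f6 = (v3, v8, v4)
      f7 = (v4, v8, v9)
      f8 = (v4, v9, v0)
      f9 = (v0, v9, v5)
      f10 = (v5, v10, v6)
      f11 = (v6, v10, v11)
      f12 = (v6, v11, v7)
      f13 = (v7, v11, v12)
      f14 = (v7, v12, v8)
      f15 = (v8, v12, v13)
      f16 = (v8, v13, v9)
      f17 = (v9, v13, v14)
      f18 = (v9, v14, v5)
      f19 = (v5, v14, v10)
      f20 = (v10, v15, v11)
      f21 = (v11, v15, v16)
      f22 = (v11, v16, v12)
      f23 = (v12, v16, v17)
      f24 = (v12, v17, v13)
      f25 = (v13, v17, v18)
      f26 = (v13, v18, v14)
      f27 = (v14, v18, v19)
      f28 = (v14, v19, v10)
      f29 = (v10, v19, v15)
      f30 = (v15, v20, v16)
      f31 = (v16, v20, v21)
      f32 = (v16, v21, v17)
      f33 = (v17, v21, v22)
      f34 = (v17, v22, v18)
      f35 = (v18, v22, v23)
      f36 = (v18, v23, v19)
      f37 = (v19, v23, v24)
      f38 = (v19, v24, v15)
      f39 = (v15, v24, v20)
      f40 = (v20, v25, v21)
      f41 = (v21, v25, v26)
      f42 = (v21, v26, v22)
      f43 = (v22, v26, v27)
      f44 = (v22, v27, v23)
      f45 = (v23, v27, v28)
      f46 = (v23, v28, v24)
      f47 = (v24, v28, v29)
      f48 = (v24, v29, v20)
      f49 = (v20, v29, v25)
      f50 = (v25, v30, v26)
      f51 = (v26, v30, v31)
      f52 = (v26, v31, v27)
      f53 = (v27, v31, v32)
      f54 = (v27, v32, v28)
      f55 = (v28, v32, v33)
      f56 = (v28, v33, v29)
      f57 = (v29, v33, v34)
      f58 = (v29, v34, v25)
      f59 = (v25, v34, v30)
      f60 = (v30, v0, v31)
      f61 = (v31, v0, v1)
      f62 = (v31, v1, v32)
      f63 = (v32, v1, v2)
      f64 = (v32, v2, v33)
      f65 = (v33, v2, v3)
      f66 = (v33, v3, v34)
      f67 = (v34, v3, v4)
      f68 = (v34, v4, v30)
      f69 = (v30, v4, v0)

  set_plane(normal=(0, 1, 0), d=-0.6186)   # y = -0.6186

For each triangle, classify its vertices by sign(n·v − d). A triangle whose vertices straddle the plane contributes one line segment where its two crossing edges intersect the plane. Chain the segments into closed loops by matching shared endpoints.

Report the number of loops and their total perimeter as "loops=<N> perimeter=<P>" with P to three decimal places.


Straddling triangles (22 of 70):
  (v15,v20,v16) [+-+] → (-2.0272, -0.6186, 0)–(-1.96944, -0.6186, 0.0882402)  len=0.1055
  (v16,v20,v21) [+--] → (-1.96944, -0.6186, 0.0882402)–(-1.7346, -0.6186, 0.447)  len=0.4288
  (v16,v21,v17) [+-+] → (-1.7346, -0.6186, 0.447)–(-1.66347, -0.6186, 0.421358)  len=0.0756
  (v17,v21,v22) [+-+] → (-1.66347, -0.6186, 0.421358)–(-1.28457, -0.6186, 0.28476)  len=0.4028
  (v19,v23,v24) [++-] → (-1.28457, -0.6186, -0.28476)–(-1.7346, -0.6186, -0.447)  len=0.4784
  (v19,v24,v15) [+-+] → (-1.7346, -0.6186, -0.447)–(-1.7696, -0.6186, -0.393528)  len=0.0639
  (v15,v24,v20) [+--] → (-1.7696, -0.6186, -0.393528)–(-2.0272, -0.6186, 0)  len=0.4703
  (v21,v26,v22) [--+] → (-1.25369, -0.6186, 0.277819)–(-1.28457, -0.6186, 0.28476)  len=0.0316
  (v22,v26,v27) [+--] → (-1.25369, -0.6186, 0.277819)–(-1.24693, -0.6186, 0.2763)  len=0.0069
  (v22,v27,v23) [+-+] → (-1.24693, -0.6186, 0.2763)–(-1.24693, -0.6186, -0.268056)  len=0.5444
  (v23,v27,v28) [+--] → (-1.24693, -0.6186, -0.268056)–(-1.24693, -0.6186, -0.2763)  len=0.0082
  (v23,v28,v24) [+--] → (-1.24693, -0.6186, -0.2763)–(-1.28457, -0.6186, -0.28476)  len=0.0386
  (v30,v0,v31) [-+-] → (1.95211, -0.6186, 0)–(1.81864, -0.6186, 0.183706)  len=0.2271
  (v31,v0,v1) [-++] → (1.81864, -0.6186, 0.183706)–(1.62733, -0.6186, 0.447)  len=0.3255
  (v31,v1,v32) [-+-] → (1.62733, -0.6186, 0.447)–(1.33028, -0.6186, 0.350513)  len=0.3123
  (v32,v1,v2) [-++] → (1.33028, -0.6186, 0.350513)–(1.10186, -0.6186, 0.2763)  len=0.2402
  (v32,v2,v33) [-+-] → (1.10186, -0.6186, 0.2763)–(1.10186, -0.6186, -0.0360523)  len=0.3124
  (v33,v2,v3) [-++] → (1.10186, -0.6186, -0.0360523)–(1.10186, -0.6186, -0.2763)  len=0.2402
  (v33,v3,v34) [-+-] → (1.10186, -0.6186, -0.2763)–(1.31785, -0.6186, -0.346453)  len=0.2271
  (v34,v3,v4) [-++] → (1.31785, -0.6186, -0.346453)–(1.62733, -0.6186, -0.447)  len=0.3254
  (v34,v4,v30) [-+-] → (1.62733, -0.6186, -0.447)–(1.74153, -0.6186, -0.289809)  len=0.1943
  (v30,v4,v0) [-++] → (1.74153, -0.6186, -0.289809)–(1.95211, -0.6186, 0)  len=0.3582

Chained into 2 loop(s):
  loop 1: 12 segments, perimeter = 2.6550
  loop 2: 10 segments, perimeter = 2.7627
Total perimeter = 5.418

loops=2 perimeter=5.418


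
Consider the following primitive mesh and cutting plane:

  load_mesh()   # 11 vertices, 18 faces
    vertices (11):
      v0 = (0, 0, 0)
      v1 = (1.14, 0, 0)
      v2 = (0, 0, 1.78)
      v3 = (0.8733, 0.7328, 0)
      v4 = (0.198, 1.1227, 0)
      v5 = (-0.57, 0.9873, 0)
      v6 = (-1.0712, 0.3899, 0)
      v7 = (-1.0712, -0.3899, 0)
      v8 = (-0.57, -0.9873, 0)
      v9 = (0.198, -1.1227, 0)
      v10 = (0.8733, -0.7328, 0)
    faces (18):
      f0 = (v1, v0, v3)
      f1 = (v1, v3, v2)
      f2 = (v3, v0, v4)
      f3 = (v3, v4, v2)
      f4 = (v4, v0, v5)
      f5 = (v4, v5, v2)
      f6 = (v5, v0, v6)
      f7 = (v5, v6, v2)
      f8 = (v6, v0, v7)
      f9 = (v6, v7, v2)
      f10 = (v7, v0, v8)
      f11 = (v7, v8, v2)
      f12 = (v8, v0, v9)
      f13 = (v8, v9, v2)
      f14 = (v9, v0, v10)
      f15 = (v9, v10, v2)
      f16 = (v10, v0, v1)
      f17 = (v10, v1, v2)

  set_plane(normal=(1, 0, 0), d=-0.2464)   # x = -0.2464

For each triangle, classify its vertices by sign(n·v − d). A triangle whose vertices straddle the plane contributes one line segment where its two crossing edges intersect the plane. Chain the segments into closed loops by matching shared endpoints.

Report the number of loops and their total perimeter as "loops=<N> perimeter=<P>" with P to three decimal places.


loops=1 perimeter=5.623

Straddling triangles (10 of 18):
  (v4,v0,v5) [++-] → (-0.2464, 0.426791, 0)–(-0.2464, 1.04435, 0)  len=0.6176
  (v4,v5,v2) [+-+] → (-0.2464, 1.04435, 0)–(-0.2464, 0.426791, 1.01054)  len=1.1843
  (v5,v0,v6) [-+-] → (-0.2464, 0.426791, 0)–(-0.2464, 0.0896857, 0)  len=0.3371
  (v5,v6,v2) [--+] → (-0.2464, 0.0896857, 1.37056)–(-0.2464, 0.426791, 1.01054)  len=0.4932
  (v6,v0,v7) [-+-] → (-0.2464, 0.0896857, 0)–(-0.2464, -0.0896857, 0)  len=0.1794
  (v6,v7,v2) [--+] → (-0.2464, -0.0896857, 1.37056)–(-0.2464, 0.0896857, 1.37056)  len=0.1794
  (v7,v0,v8) [-+-] → (-0.2464, -0.0896857, 0)–(-0.2464, -0.426791, 0)  len=0.3371
  (v7,v8,v2) [--+] → (-0.2464, -0.426791, 1.01054)–(-0.2464, -0.0896857, 1.37056)  len=0.4932
  (v8,v0,v9) [-++] → (-0.2464, -0.426791, 0)–(-0.2464, -1.04435, 0)  len=0.6176
  (v8,v9,v2) [-++] → (-0.2464, -1.04435, 0)–(-0.2464, -0.426791, 1.01054)  len=1.1843

Chained into 1 loop(s):
  loop 1: 10 segments, perimeter = 5.6231
Total perimeter = 5.623


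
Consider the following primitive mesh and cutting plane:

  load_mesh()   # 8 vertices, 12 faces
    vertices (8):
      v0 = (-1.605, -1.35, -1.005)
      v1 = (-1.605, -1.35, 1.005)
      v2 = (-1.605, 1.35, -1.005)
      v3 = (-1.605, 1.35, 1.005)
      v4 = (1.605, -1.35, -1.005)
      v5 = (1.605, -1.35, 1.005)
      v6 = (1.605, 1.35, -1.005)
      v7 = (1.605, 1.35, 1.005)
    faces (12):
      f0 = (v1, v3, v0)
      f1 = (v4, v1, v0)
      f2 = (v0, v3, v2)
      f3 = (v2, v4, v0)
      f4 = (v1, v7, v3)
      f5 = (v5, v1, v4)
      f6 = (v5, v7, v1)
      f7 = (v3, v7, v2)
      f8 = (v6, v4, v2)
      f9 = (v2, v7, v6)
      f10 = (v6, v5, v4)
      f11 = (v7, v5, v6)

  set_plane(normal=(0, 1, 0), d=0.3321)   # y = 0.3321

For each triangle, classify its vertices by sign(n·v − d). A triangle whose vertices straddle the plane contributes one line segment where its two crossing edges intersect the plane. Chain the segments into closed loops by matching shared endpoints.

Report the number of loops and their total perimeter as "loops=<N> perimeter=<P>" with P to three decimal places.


Straddling triangles (8 of 12):
  (v1,v3,v0) [-+-] → (-1.605, 0.3321, 1.005)–(-1.605, 0.3321, 0.24723)  len=0.7578
  (v0,v3,v2) [-++] → (-1.605, 0.3321, 0.24723)–(-1.605, 0.3321, -1.005)  len=1.2522
  (v2,v4,v0) [+--] → (-0.39483, 0.3321, -1.005)–(-1.605, 0.3321, -1.005)  len=1.2102
  (v1,v7,v3) [-++] → (0.39483, 0.3321, 1.005)–(-1.605, 0.3321, 1.005)  len=1.9998
  (v5,v7,v1) [-+-] → (1.605, 0.3321, 1.005)–(0.39483, 0.3321, 1.005)  len=1.2102
  (v6,v4,v2) [+-+] → (1.605, 0.3321, -1.005)–(-0.39483, 0.3321, -1.005)  len=1.9998
  (v6,v5,v4) [+--] → (1.605, 0.3321, -0.24723)–(1.605, 0.3321, -1.005)  len=0.7578
  (v7,v5,v6) [+-+] → (1.605, 0.3321, 1.005)–(1.605, 0.3321, -0.24723)  len=1.2522

Chained into 1 loop(s):
  loop 1: 8 segments, perimeter = 10.4400
Total perimeter = 10.440

loops=1 perimeter=10.440


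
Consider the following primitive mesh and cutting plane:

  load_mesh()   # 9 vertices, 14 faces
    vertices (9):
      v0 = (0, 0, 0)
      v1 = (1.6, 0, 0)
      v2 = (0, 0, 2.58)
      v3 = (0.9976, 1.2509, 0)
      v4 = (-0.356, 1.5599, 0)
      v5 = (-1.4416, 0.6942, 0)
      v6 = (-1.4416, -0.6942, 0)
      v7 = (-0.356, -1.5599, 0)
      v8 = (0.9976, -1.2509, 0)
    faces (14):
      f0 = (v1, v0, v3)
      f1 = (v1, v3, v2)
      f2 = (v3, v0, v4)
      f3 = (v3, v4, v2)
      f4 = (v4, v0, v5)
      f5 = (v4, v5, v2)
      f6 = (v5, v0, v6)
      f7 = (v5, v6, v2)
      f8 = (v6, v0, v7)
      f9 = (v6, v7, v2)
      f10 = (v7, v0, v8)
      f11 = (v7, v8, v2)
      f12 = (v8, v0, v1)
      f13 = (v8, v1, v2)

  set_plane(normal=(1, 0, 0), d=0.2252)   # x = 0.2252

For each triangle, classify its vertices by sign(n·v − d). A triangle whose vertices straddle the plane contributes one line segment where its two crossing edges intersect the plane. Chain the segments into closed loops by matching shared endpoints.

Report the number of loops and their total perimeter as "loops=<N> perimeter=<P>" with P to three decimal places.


Straddling triangles (8 of 14):
  (v1,v0,v3) [+-+] → (0.2252, 0, 0)–(0.2252, 0.28238, 0)  len=0.2824
  (v1,v3,v2) [++-] → (0.2252, 0.28238, 1.99759)–(0.2252, 0, 2.21687)  len=0.3575
  (v3,v0,v4) [+--] → (0.2252, 0.28238, 0)–(0.2252, 1.42722, 0)  len=1.1448
  (v3,v4,v2) [+--] → (0.2252, 1.42722, 0)–(0.2252, 0.28238, 1.99759)  len=2.3024
  (v7,v0,v8) [--+] → (0.2252, -0.28238, 0)–(0.2252, -1.42722, 0)  len=1.1448
  (v7,v8,v2) [-+-] → (0.2252, -1.42722, 0)–(0.2252, -0.28238, 1.99759)  len=2.3024
  (v8,v0,v1) [+-+] → (0.2252, -0.28238, 0)–(0.2252, 0, 0)  len=0.2824
  (v8,v1,v2) [++-] → (0.2252, 0, 2.21686)–(0.2252, -0.28238, 1.99759)  len=0.3575

Chained into 1 loop(s):
  loop 1: 8 segments, perimeter = 8.1743
Total perimeter = 8.174

loops=1 perimeter=8.174


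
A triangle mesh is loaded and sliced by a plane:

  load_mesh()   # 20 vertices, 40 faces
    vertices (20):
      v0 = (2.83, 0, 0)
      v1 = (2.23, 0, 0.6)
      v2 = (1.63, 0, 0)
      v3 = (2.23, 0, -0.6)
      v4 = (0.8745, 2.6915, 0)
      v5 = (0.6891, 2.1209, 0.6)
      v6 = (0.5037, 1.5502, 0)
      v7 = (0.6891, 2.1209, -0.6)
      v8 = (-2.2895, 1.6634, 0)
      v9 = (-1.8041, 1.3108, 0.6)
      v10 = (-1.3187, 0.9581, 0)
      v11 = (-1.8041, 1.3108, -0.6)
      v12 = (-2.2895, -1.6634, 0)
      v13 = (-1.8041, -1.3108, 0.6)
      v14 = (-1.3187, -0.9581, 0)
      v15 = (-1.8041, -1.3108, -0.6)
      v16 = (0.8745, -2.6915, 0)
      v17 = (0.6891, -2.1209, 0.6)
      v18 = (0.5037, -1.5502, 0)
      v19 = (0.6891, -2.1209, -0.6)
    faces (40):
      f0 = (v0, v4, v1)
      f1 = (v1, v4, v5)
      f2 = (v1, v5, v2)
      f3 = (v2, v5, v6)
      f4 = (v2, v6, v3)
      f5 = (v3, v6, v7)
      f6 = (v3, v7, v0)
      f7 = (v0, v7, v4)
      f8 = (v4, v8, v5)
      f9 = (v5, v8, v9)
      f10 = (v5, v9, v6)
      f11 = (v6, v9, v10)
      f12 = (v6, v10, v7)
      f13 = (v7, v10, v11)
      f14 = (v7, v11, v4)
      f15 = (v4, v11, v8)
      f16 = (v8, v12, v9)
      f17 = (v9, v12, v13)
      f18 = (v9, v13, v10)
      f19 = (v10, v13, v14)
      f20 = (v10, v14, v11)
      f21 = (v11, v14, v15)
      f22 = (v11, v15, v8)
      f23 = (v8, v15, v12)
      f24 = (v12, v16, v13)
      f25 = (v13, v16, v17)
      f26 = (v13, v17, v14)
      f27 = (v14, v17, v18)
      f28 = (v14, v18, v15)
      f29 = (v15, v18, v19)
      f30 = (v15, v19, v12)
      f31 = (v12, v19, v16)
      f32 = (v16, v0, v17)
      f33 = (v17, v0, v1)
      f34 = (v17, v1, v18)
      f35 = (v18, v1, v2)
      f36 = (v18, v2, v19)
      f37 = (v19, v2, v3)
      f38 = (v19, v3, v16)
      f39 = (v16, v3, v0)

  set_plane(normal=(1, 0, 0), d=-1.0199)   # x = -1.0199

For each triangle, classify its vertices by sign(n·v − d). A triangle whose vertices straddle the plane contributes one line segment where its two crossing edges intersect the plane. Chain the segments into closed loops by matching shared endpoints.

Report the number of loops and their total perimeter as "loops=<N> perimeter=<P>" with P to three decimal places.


loops=2 perimeter=6.302

Straddling triangles (16 of 40):
  (v4,v8,v5) [+-+] → (-1.0199, 2.07594, 0)–(-1.0199, 1.85841, 0.255744)  len=0.3357
  (v5,v8,v9) [+--] → (-1.0199, 1.85841, 0.255744)–(-1.0199, 1.56561, 0.6)  len=0.4519
  (v5,v9,v6) [+-+] → (-1.0199, 1.56561, 0.6)–(-1.0199, 1.39215, 0.396118)  len=0.2677
  (v6,v9,v10) [+--] → (-1.0199, 1.39215, 0.396118)–(-1.0199, 1.05518, 0)  len=0.5201
  (v6,v10,v7) [+-+] → (-1.0199, 1.05518, 0)–(-1.0199, 1.13115, -0.0892918)  len=0.1172
  (v7,v10,v11) [+--] → (-1.0199, 1.13115, -0.0892918)–(-1.0199, 1.56561, -0.6)  len=0.6705
  (v7,v11,v4) [+-+] → (-1.0199, 1.56561, -0.6)–(-1.0199, 1.71502, -0.424341)  len=0.2306
  (v4,v11,v8) [+--] → (-1.0199, 1.71502, -0.424341)–(-1.0199, 2.07594, 0)  len=0.5571
  (v12,v16,v13) [-+-] → (-1.0199, -2.07594, 0)–(-1.0199, -1.71502, 0.424341)  len=0.5571
  (v13,v16,v17) [-++] → (-1.0199, -1.71502, 0.424341)–(-1.0199, -1.56561, 0.6)  len=0.2306
  (v13,v17,v14) [-+-] → (-1.0199, -1.56561, 0.6)–(-1.0199, -1.13115, 0.0892918)  len=0.6705
  (v14,v17,v18) [-++] → (-1.0199, -1.13115, 0.0892918)–(-1.0199, -1.05518, 0)  len=0.1172
  (v14,v18,v15) [-+-] → (-1.0199, -1.05518, 0)–(-1.0199, -1.39215, -0.396118)  len=0.5201
  (v15,v18,v19) [-++] → (-1.0199, -1.39215, -0.396118)–(-1.0199, -1.56561, -0.6)  len=0.2677
  (v15,v19,v12) [-+-] → (-1.0199, -1.56561, -0.6)–(-1.0199, -1.85841, -0.255744)  len=0.4519
  (v12,v19,v16) [-++] → (-1.0199, -1.85841, -0.255744)–(-1.0199, -2.07594, 0)  len=0.3357

Chained into 2 loop(s):
  loop 1: 8 segments, perimeter = 3.1508
  loop 2: 8 segments, perimeter = 3.1508
Total perimeter = 6.302


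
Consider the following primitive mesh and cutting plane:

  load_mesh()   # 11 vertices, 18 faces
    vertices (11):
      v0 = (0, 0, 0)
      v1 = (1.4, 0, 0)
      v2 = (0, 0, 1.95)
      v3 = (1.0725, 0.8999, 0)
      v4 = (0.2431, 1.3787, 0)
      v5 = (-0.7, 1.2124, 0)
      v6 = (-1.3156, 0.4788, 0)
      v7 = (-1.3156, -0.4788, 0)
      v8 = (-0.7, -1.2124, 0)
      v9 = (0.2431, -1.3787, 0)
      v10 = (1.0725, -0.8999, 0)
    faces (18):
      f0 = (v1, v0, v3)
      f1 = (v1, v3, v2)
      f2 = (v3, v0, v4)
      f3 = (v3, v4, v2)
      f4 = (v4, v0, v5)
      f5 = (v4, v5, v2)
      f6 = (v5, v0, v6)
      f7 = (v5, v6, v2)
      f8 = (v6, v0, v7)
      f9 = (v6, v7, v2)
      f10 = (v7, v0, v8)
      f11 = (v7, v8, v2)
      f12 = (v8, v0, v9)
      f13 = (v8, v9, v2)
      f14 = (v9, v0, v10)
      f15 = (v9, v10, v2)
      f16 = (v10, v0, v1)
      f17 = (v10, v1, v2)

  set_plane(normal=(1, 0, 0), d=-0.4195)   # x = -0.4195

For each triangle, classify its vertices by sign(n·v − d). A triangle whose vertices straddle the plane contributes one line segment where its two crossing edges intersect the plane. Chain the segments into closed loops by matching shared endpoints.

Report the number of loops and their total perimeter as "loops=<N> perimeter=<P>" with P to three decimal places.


loops=1 perimeter=6.309

Straddling triangles (10 of 18):
  (v4,v0,v5) [++-] → (-0.4195, 0.726574, 0)–(-0.4195, 1.26186, 0)  len=0.5353
  (v4,v5,v2) [+-+] → (-0.4195, 1.26186, 0)–(-0.4195, 0.726574, 0.781393)  len=0.9472
  (v5,v0,v6) [-+-] → (-0.4195, 0.726574, 0)–(-0.4195, 0.152673, 0)  len=0.5739
  (v5,v6,v2) [--+] → (-0.4195, 0.152673, 1.32821)–(-0.4195, 0.726574, 0.781393)  len=0.7927
  (v6,v0,v7) [-+-] → (-0.4195, 0.152673, 0)–(-0.4195, -0.152673, 0)  len=0.3053
  (v6,v7,v2) [--+] → (-0.4195, -0.152673, 1.32821)–(-0.4195, 0.152673, 1.32821)  len=0.3053
  (v7,v0,v8) [-+-] → (-0.4195, -0.152673, 0)–(-0.4195, -0.726574, 0)  len=0.5739
  (v7,v8,v2) [--+] → (-0.4195, -0.726574, 0.781393)–(-0.4195, -0.152673, 1.32821)  len=0.7927
  (v8,v0,v9) [-++] → (-0.4195, -0.726574, 0)–(-0.4195, -1.26186, 0)  len=0.5353
  (v8,v9,v2) [-++] → (-0.4195, -1.26186, 0)–(-0.4195, -0.726574, 0.781393)  len=0.9472

Chained into 1 loop(s):
  loop 1: 10 segments, perimeter = 6.3088
Total perimeter = 6.309


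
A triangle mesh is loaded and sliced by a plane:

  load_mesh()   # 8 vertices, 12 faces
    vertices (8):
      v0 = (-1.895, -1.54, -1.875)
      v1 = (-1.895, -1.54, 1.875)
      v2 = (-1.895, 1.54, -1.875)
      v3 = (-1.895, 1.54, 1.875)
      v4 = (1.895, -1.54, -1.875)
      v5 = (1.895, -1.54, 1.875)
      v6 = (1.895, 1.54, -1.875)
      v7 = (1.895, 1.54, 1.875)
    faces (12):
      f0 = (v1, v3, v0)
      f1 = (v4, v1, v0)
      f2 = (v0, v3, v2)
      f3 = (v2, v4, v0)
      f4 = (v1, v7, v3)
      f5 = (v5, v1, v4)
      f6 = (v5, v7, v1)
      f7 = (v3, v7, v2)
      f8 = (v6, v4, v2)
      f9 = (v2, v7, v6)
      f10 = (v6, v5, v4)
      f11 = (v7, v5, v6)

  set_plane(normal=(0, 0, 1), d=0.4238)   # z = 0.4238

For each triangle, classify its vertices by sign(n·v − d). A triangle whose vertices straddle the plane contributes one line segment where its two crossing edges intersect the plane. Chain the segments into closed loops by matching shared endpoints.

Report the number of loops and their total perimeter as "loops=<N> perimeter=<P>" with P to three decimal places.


loops=1 perimeter=13.740

Straddling triangles (8 of 12):
  (v1,v3,v0) [++-] → (-1.895, 0.348081, 0.4238)–(-1.895, -1.54, 0.4238)  len=1.8881
  (v4,v1,v0) [-+-] → (-0.428321, -1.54, 0.4238)–(-1.895, -1.54, 0.4238)  len=1.4667
  (v0,v3,v2) [-+-] → (-1.895, 0.348081, 0.4238)–(-1.895, 1.54, 0.4238)  len=1.1919
  (v5,v1,v4) [++-] → (-0.428321, -1.54, 0.4238)–(1.895, -1.54, 0.4238)  len=2.3233
  (v3,v7,v2) [++-] → (0.428321, 1.54, 0.4238)–(-1.895, 1.54, 0.4238)  len=2.3233
  (v2,v7,v6) [-+-] → (0.428321, 1.54, 0.4238)–(1.895, 1.54, 0.4238)  len=1.4667
  (v6,v5,v4) [-+-] → (1.895, -0.348081, 0.4238)–(1.895, -1.54, 0.4238)  len=1.1919
  (v7,v5,v6) [++-] → (1.895, -0.348081, 0.4238)–(1.895, 1.54, 0.4238)  len=1.8881

Chained into 1 loop(s):
  loop 1: 8 segments, perimeter = 13.7400
Total perimeter = 13.740


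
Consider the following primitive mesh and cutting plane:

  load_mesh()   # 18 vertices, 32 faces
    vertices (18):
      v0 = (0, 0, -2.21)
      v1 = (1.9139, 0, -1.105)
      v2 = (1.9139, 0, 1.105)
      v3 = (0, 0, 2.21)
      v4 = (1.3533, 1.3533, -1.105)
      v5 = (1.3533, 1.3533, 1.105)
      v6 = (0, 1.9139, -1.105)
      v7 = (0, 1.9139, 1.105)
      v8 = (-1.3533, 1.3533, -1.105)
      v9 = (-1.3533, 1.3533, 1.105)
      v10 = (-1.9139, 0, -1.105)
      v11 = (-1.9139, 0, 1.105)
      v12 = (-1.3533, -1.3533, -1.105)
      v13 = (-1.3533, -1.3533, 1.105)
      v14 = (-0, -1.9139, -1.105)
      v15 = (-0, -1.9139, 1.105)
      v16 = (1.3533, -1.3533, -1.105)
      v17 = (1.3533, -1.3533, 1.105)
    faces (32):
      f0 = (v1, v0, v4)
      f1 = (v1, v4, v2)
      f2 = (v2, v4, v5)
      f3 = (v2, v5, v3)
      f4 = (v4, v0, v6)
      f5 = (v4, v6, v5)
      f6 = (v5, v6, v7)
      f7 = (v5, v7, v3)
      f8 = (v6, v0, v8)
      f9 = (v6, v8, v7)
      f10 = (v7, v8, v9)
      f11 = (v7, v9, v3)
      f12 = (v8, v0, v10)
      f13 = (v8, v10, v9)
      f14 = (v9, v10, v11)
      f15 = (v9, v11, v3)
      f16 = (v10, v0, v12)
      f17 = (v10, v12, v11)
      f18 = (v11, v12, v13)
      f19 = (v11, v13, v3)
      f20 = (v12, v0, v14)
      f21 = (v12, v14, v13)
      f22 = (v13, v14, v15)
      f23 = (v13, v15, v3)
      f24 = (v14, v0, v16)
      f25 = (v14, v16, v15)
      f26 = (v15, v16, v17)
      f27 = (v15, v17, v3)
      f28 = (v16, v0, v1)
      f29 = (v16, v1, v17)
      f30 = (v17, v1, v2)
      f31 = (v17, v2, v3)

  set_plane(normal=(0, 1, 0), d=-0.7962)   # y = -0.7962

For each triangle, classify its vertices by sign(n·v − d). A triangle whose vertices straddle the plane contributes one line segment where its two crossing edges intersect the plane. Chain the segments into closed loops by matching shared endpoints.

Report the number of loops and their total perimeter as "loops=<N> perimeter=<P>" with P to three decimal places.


Straddling triangles (12 of 32):
  (v10,v0,v12) [++-] → (-0.7962, -0.7962, -1.55988)–(-1.58408, -0.7962, -1.105)  len=0.9098
  (v10,v12,v11) [+-+] → (-1.58408, -0.7962, -1.105)–(-1.58408, -0.7962, -0.195231)  len=0.9098
  (v11,v12,v13) [+--] → (-1.58408, -0.7962, -0.195231)–(-1.58408, -0.7962, 1.105)  len=1.3002
  (v11,v13,v3) [+-+] → (-1.58408, -0.7962, 1.105)–(-0.7962, -0.7962, 1.55988)  len=0.9098
  (v12,v0,v14) [-+-] → (-0.7962, -0.7962, -1.55988)–(0, -0.7962, -1.75031)  len=0.8187
  (v13,v15,v3) [--+] → (0, -0.7962, 1.75031)–(-0.7962, -0.7962, 1.55988)  len=0.8187
  (v14,v0,v16) [-+-] → (0, -0.7962, -1.75031)–(0.7962, -0.7962, -1.55988)  len=0.8187
  (v15,v17,v3) [--+] → (0.7962, -0.7962, 1.55988)–(0, -0.7962, 1.75031)  len=0.8187
  (v16,v0,v1) [-++] → (0.7962, -0.7962, -1.55988)–(1.58408, -0.7962, -1.105)  len=0.9098
  (v16,v1,v17) [-+-] → (1.58408, -0.7962, -1.105)–(1.58408, -0.7962, 0.195231)  len=1.3002
  (v17,v1,v2) [-++] → (1.58408, -0.7962, 0.195231)–(1.58408, -0.7962, 1.105)  len=0.9098
  (v17,v2,v3) [-++] → (1.58408, -0.7962, 1.105)–(0.7962, -0.7962, 1.55988)  len=0.9098

Chained into 1 loop(s):
  loop 1: 12 segments, perimeter = 11.3337
Total perimeter = 11.334

loops=1 perimeter=11.334


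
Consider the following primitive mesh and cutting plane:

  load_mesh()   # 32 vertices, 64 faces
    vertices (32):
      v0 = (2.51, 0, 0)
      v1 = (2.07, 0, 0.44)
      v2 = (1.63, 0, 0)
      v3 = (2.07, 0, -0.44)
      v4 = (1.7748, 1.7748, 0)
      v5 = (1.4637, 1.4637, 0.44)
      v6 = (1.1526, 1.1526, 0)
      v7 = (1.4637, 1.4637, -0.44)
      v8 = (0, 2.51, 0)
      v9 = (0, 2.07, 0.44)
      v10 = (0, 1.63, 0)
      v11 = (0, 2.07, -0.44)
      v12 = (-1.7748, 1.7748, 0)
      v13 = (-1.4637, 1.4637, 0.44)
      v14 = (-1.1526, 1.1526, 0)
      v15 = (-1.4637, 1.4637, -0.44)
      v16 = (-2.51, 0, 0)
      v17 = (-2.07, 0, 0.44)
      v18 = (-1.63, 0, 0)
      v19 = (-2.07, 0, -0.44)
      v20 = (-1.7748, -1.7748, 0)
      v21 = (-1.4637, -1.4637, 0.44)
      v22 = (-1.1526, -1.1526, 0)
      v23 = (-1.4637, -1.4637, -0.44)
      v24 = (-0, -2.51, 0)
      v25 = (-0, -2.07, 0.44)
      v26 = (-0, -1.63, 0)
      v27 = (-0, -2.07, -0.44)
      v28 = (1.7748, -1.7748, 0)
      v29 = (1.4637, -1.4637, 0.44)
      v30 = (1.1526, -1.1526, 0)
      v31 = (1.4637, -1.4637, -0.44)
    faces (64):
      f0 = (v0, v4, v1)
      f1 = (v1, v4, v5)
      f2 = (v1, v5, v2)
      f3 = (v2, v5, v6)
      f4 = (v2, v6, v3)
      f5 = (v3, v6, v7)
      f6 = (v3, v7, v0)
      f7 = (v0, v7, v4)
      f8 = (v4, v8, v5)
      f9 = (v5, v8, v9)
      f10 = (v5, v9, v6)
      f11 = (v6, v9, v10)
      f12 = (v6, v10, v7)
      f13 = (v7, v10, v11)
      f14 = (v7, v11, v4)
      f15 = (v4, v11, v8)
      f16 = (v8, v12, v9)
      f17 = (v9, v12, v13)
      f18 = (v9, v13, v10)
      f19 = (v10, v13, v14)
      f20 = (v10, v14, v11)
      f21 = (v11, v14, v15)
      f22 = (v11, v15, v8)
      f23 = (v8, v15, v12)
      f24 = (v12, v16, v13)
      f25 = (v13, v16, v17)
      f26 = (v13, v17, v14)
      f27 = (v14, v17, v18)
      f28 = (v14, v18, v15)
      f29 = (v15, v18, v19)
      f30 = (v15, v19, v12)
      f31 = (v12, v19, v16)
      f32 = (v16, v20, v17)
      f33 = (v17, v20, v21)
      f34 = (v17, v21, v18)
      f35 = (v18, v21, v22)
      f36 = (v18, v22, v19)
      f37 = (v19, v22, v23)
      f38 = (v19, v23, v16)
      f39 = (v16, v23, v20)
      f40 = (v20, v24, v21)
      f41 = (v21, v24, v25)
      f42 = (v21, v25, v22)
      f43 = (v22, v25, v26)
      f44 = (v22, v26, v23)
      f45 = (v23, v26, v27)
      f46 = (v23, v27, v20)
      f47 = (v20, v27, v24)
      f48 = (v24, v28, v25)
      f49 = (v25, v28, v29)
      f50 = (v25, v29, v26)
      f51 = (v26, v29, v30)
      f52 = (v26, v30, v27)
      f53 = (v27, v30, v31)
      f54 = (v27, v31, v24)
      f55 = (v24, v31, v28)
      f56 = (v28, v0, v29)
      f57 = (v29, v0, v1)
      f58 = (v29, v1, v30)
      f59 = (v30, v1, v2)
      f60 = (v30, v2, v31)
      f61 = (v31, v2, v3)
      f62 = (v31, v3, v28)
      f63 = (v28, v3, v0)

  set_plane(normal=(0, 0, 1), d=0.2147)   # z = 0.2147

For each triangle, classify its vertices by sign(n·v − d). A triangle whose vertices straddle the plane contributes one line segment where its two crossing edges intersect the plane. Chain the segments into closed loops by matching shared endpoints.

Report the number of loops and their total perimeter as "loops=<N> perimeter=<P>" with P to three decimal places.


Straddling triangles (32 of 64):
  (v0,v4,v1) [--+] → (1.91884, 0.908778, 0.2147)–(2.2953, 0, 0.2147)  len=0.9837
  (v1,v4,v5) [+-+] → (1.91884, 0.908778, 0.2147)–(1.623, 1.623, 0.2147)  len=0.7731
  (v1,v5,v2) [++-] → (1.54885, 0.714219, 0.2147)–(1.8447, 0, 0.2147)  len=0.7731
  (v2,v5,v6) [-+-] → (1.54885, 0.714219, 0.2147)–(1.3044, 1.3044, 0.2147)  len=0.6388
  (v4,v8,v5) [--+] → (0.714219, 1.99945, 0.2147)–(1.623, 1.623, 0.2147)  len=0.9837
  (v5,v8,v9) [+-+] → (0.714219, 1.99945, 0.2147)–(0, 2.2953, 0.2147)  len=0.7731
  (v5,v9,v6) [++-] → (0.590184, 1.60025, 0.2147)–(1.3044, 1.3044, 0.2147)  len=0.7731
  (v6,v9,v10) [-+-] → (0.590184, 1.60025, 0.2147)–(0, 1.8447, 0.2147)  len=0.6388
  (v8,v12,v9) [--+] → (-0.908778, 1.91884, 0.2147)–(0, 2.2953, 0.2147)  len=0.9837
  (v9,v12,v13) [+-+] → (-0.908778, 1.91884, 0.2147)–(-1.623, 1.623, 0.2147)  len=0.7731
  (v9,v13,v10) [++-] → (-0.714219, 1.54885, 0.2147)–(0, 1.8447, 0.2147)  len=0.7731
  (v10,v13,v14) [-+-] → (-0.714219, 1.54885, 0.2147)–(-1.3044, 1.3044, 0.2147)  len=0.6388
  (v12,v16,v13) [--+] → (-1.99945, 0.714219, 0.2147)–(-1.623, 1.623, 0.2147)  len=0.9837
  (v13,v16,v17) [+-+] → (-1.99945, 0.714219, 0.2147)–(-2.2953, 0, 0.2147)  len=0.7731
  (v13,v17,v14) [++-] → (-1.60025, 0.590184, 0.2147)–(-1.3044, 1.3044, 0.2147)  len=0.7731
  (v14,v17,v18) [-+-] → (-1.60025, 0.590184, 0.2147)–(-1.8447, 0, 0.2147)  len=0.6388
  (v16,v20,v17) [--+] → (-1.91884, -0.908778, 0.2147)–(-2.2953, 0, 0.2147)  len=0.9837
  (v17,v20,v21) [+-+] → (-1.91884, -0.908778, 0.2147)–(-1.623, -1.623, 0.2147)  len=0.7731
  (v17,v21,v18) [++-] → (-1.54885, -0.714219, 0.2147)–(-1.8447, 0, 0.2147)  len=0.7731
  (v18,v21,v22) [-+-] → (-1.54885, -0.714219, 0.2147)–(-1.3044, -1.3044, 0.2147)  len=0.6388
  (v20,v24,v21) [--+] → (-0.714219, -1.99945, 0.2147)–(-1.623, -1.623, 0.2147)  len=0.9837
  (v21,v24,v25) [+-+] → (-0.714219, -1.99945, 0.2147)–(0, -2.2953, 0.2147)  len=0.7731
  (v21,v25,v22) [++-] → (-0.590184, -1.60025, 0.2147)–(-1.3044, -1.3044, 0.2147)  len=0.7731
  (v22,v25,v26) [-+-] → (-0.590184, -1.60025, 0.2147)–(0, -1.8447, 0.2147)  len=0.6388
  (v24,v28,v25) [--+] → (0.908778, -1.91884, 0.2147)–(0, -2.2953, 0.2147)  len=0.9837
  (v25,v28,v29) [+-+] → (0.908778, -1.91884, 0.2147)–(1.623, -1.623, 0.2147)  len=0.7731
  (v25,v29,v26) [++-] → (0.714219, -1.54885, 0.2147)–(0, -1.8447, 0.2147)  len=0.7731
  (v26,v29,v30) [-+-] → (0.714219, -1.54885, 0.2147)–(1.3044, -1.3044, 0.2147)  len=0.6388
  (v28,v0,v29) [--+] → (1.99945, -0.714219, 0.2147)–(1.623, -1.623, 0.2147)  len=0.9837
  (v29,v0,v1) [+-+] → (1.99945, -0.714219, 0.2147)–(2.2953, 0, 0.2147)  len=0.7731
  (v29,v1,v30) [++-] → (1.60025, -0.590184, 0.2147)–(1.3044, -1.3044, 0.2147)  len=0.7731
  (v30,v1,v2) [-+-] → (1.60025, -0.590184, 0.2147)–(1.8447, 0, 0.2147)  len=0.6388

Chained into 2 loop(s):
  loop 1: 16 segments, perimeter = 14.0539
  loop 2: 16 segments, perimeter = 11.2950
Total perimeter = 25.349

loops=2 perimeter=25.349


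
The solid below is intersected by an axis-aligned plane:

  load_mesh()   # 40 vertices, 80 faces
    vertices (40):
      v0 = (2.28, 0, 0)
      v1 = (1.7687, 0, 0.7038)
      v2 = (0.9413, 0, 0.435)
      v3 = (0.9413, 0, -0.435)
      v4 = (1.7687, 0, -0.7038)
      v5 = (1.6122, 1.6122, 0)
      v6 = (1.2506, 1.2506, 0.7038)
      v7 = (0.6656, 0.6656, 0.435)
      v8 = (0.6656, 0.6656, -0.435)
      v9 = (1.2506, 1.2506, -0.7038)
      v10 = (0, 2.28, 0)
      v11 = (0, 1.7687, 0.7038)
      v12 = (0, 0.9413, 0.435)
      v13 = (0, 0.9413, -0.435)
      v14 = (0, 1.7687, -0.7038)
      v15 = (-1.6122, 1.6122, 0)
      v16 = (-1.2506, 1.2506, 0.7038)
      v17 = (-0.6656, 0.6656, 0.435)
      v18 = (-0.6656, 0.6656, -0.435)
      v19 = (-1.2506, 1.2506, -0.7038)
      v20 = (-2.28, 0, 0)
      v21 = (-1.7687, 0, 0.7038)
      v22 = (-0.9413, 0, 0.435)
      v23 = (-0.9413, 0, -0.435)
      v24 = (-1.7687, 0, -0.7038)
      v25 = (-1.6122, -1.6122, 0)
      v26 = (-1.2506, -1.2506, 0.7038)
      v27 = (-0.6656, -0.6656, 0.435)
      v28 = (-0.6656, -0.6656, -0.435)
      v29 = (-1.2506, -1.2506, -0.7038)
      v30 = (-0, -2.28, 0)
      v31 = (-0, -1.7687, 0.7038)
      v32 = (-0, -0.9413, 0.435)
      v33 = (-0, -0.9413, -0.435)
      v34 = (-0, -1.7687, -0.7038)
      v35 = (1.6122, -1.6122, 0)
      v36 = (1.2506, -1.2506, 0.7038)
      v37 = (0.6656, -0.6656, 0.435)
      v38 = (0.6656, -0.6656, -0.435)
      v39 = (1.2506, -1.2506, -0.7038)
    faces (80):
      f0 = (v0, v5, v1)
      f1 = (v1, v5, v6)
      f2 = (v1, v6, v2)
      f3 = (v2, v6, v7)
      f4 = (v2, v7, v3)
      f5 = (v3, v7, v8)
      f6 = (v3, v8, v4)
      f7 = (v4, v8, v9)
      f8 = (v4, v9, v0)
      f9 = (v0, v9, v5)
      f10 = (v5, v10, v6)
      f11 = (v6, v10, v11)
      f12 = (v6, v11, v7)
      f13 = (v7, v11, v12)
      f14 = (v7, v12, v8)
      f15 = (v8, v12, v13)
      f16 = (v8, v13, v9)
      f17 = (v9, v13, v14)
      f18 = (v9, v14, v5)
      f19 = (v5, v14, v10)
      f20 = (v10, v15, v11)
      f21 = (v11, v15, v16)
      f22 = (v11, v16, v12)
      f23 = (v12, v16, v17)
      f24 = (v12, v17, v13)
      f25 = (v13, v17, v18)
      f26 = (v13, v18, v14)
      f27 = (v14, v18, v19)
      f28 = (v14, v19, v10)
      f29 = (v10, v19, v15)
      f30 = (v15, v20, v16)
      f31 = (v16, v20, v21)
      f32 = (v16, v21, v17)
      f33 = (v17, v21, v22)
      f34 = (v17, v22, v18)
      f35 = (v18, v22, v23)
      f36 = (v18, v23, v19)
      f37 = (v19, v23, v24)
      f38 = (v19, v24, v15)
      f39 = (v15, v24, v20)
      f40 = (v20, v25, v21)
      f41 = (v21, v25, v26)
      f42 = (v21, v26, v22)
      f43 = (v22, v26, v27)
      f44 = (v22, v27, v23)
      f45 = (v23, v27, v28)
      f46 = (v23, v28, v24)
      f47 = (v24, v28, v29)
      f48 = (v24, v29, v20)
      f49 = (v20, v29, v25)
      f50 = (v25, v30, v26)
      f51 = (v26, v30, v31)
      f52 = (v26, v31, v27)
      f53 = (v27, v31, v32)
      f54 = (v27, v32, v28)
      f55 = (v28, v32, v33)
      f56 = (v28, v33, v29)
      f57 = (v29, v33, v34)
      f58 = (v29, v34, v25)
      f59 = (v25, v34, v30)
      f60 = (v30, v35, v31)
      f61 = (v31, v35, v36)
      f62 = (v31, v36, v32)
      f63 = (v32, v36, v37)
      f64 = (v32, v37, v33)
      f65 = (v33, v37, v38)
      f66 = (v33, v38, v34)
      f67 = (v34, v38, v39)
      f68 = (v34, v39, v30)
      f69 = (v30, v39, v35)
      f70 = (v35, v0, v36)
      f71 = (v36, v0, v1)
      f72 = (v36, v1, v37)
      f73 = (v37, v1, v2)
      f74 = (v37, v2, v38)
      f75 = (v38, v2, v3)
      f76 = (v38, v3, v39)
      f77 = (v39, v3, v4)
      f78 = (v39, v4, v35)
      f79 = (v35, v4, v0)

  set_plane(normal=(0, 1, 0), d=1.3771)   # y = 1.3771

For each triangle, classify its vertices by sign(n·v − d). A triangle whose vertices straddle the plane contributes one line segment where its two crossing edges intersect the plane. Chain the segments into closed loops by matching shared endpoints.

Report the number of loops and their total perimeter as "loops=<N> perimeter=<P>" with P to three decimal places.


loops=1 perimeter=8.066

Straddling triangles (18 of 80):
  (v0,v5,v1) [-+-] → (1.70958, 1.3771, 0)–(1.63502, 1.3771, 0.102632)  len=0.1269
  (v1,v5,v6) [-+-] → (1.63502, 1.3771, 0.102632)–(1.3771, 1.3771, 0.457587)  len=0.4388
  (v0,v9,v5) [--+] → (1.3771, 1.3771, -0.457587)–(1.70958, 1.3771, 0)  len=0.5656
  (v5,v10,v6) [++-] → (1.09692, 1.3771, 0.617312)–(1.3771, 1.3771, 0.457587)  len=0.3225
  (v6,v10,v11) [-++] → (1.09692, 1.3771, 0.617312)–(0.945252, 1.3771, 0.7038)  len=0.1746
  (v6,v11,v7) [-+-] → (0.945252, 1.3771, 0.7038)–(0.236288, 1.3771, 0.608376)  len=0.7154
  (v7,v11,v12) [-+-] → (0.236288, 1.3771, 0.608376)–(0, 1.3771, 0.57658)  len=0.2384
  (v9,v13,v14) [--+] → (0, 1.3771, -0.57658)–(0.945252, 1.3771, -0.7038)  len=0.9538
  (v9,v14,v5) [-++] → (0.945252, 1.3771, -0.7038)–(1.3771, 1.3771, -0.457587)  len=0.4971
  (v11,v15,v16) [++-] → (-1.3771, 1.3771, 0.457587)–(-0.945252, 1.3771, 0.7038)  len=0.4971
  (v11,v16,v12) [+--] → (-0.945252, 1.3771, 0.7038)–(0, 1.3771, 0.57658)  len=0.9538
  (v13,v18,v14) [--+] → (-0.236288, 1.3771, -0.608376)–(0, 1.3771, -0.57658)  len=0.2384
  (v14,v18,v19) [+--] → (-0.236288, 1.3771, -0.608376)–(-0.945252, 1.3771, -0.7038)  len=0.7154
  (v14,v19,v10) [+-+] → (-0.945252, 1.3771, -0.7038)–(-1.09692, 1.3771, -0.617312)  len=0.1746
  (v10,v19,v15) [+-+] → (-1.09692, 1.3771, -0.617312)–(-1.3771, 1.3771, -0.457587)  len=0.3225
  (v15,v20,v16) [+--] → (-1.70958, 1.3771, 0)–(-1.3771, 1.3771, 0.457587)  len=0.5656
  (v19,v24,v15) [--+] → (-1.63502, 1.3771, -0.102632)–(-1.3771, 1.3771, -0.457587)  len=0.4388
  (v15,v24,v20) [+--] → (-1.63502, 1.3771, -0.102632)–(-1.70958, 1.3771, 0)  len=0.1269

Chained into 1 loop(s):
  loop 1: 18 segments, perimeter = 8.0660
Total perimeter = 8.066
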